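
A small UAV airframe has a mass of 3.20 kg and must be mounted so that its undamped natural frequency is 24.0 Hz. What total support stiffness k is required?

72800 N/m

ω_n = 2πf_n = 2π × 24.0 = 150.8 rad/s.
k = m·ω_n² = 3.20 × 150.8² = 3.20 × 22740 = 72770 N/m.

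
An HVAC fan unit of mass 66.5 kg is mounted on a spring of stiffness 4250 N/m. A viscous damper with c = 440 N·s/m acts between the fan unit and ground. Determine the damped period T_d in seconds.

0.863 s

ω_n = √(k/m) = √(4250/66.5) = 7.994 rad/s.
Critical damping c_c = 2√(k·m) = 2√(4250 × 66.5) = 1063 N·s/m, so ζ = c/c_c = 440/1063 = 0.4138.
ω_d = ω_n√(1 − ζ²) = 7.994 × √(1 − 0.171) = 7.278 rad/s.
T_d = 2π/ω_d = 0.8633 s.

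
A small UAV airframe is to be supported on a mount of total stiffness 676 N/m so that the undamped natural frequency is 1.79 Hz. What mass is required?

ω_n = 2πf_n = 2π × 1.79 = 11.25 rad/s.
m = k/ω_n² = 676/11.25² = 676/126.5 = 5.344 kg.

5.34 kg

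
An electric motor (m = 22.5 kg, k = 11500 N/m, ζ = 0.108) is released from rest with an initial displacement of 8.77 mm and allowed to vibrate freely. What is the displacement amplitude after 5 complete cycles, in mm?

Logarithmic decrement δ = 2πζ/√(1 − ζ²) = 2π × 0.1080/√(1 − 0.0117) = 0.6826.
After n cycles, x_n/x₀ = e^(−nδ), so x_5 = 8.77 × e^(−5 × 0.6826) = 8.77 × 0.03295 = 0.2889 mm.

0.289 mm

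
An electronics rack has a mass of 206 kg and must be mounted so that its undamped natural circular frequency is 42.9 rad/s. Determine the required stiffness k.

379000 N/m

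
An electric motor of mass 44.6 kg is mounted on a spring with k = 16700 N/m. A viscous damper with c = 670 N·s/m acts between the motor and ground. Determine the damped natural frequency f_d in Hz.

2.84 Hz

ω_n = √(k/m) = √(16700/44.6) = 19.35 rad/s.
Critical damping c_c = 2√(k·m) = 2√(16700 × 44.6) = 1726 N·s/m, so ζ = c/c_c = 670/1726 = 0.3882.
ω_d = ω_n√(1 − ζ²) = 19.35 × √(1 − 0.151) = 17.83 rad/s.
f_d = ω_d/(2π) = 2.838 Hz.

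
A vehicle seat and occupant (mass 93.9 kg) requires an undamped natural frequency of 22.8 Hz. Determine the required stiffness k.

1930000 N/m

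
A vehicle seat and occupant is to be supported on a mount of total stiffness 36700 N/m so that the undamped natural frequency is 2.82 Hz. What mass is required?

ω_n = 2πf_n = 2π × 2.82 = 17.72 rad/s.
m = k/ω_n² = 36700/17.72² = 36700/313.9 = 116.9 kg.

117 kg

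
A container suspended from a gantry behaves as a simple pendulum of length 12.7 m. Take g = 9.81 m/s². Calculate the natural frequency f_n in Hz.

For a simple pendulum ω_n = √(g/L) = √(9.81/12.7) = √0.7724 = 0.8789 rad/s.
f_n = ω_n/(2π) = 0.8789/6.283 = 0.1399 Hz.

0.140 Hz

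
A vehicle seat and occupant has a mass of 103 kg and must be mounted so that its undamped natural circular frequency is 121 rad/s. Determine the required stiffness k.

k = m·ω_n² = 103 × 121.0² = 103 × 14640 = 1508000 N/m.

1510000 N/m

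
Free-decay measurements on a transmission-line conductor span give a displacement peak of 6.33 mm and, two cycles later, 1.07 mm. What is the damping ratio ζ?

Logarithmic decrement δ = (1/n)·ln(x₀/x_n) = (1/2)·ln(6.33/1.07) = (1/2)·ln(5.916) = 0.8888.
ζ = δ/√(4π² + δ²) = 0.8888/√(39.48 + 0.790) = 0.8888/6.346 = 0.1401.

0.140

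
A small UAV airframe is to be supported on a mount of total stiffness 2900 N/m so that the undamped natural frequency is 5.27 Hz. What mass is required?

ω_n = 2πf_n = 2π × 5.27 = 33.11 rad/s.
m = k/ω_n² = 2900/33.11² = 2900/1096 = 2.645 kg.

2.64 kg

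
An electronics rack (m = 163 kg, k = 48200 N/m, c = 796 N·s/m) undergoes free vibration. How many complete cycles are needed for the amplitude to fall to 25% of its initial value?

2 cycles

ζ = c/(2√(km)) = 796/(2√(48200 × 163)) = 796/5606 = 0.1420.
Logarithmic decrement δ = 2πζ/√(1 − ζ²) = 2π × 0.1420/√(1 − 0.0202) = 0.9013.
x_n/x₀ = e^(−nδ) ≤ 0.25; take ln: n ≥ ln(1/0.25)/δ = 1.386/0.9013 = 1.538.
So 2 complete cycles are required.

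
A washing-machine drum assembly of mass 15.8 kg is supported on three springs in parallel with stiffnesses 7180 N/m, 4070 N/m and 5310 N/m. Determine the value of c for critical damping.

Parallel springs add: k_eq = 7180 + 4070 + 5310 = 16560 N/m.
c_c = 2√(k_eq·m) = 2√(16560 × 15.8) = 2 × 511.5 = 1023 N·s/m.

1020 N·s/m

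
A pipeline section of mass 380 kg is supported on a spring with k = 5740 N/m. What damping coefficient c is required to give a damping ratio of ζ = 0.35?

1030 N·s/m

c_c = 2√(k·m) = 2√(5740 × 380) = 2954 N·s/m.
c = ζ·c_c = 0.35 × 2954 = 1034 N·s/m.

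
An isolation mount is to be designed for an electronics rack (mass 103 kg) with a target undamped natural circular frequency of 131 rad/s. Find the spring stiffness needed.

1770000 N/m

k = m·ω_n² = 103 × 131.0² = 103 × 17160 = 1768000 N/m.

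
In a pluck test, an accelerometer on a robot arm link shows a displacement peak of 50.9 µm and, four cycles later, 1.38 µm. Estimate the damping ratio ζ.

Logarithmic decrement δ = (1/n)·ln(x₀/x_n) = (1/4)·ln(50.9/1.38) = (1/4)·ln(36.88) = 0.9019.
ζ = δ/√(4π² + δ²) = 0.9019/√(39.48 + 0.814) = 0.9019/6.348 = 0.1421.

0.142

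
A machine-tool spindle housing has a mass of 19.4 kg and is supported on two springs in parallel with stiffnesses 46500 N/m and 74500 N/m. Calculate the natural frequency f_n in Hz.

12.6 Hz

Parallel springs add: k_eq = 46500 + 74500 = 121000 N/m.
ω_n = √(k_eq/m) = √(121000/19.4) = √6237 = 78.98 rad/s.
f_n = ω_n/(2π) = 78.98/6.283 = 12.57 Hz.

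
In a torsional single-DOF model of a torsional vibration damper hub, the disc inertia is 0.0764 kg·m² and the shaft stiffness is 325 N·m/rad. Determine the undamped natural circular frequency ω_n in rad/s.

65.2 rad/s

ω_n = √(k_t/J) = √(325/0.0764) = √4254 = 65.22 rad/s.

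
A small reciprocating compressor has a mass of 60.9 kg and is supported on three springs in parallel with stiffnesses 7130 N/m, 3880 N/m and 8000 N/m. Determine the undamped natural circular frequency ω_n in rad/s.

Parallel springs add: k_eq = 7130 + 3880 + 8000 = 19010 N/m.
ω_n = √(k_eq/m) = √(19010/60.9) = √312.2 = 17.67 rad/s.

17.7 rad/s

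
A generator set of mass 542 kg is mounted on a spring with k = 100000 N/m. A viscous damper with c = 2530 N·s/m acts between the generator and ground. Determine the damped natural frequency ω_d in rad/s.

13.4 rad/s

ω_n = √(k/m) = √(100000/542) = 13.58 rad/s.
Critical damping c_c = 2√(k·m) = 2√(100000 × 542) = 14720 N·s/m, so ζ = c/c_c = 2530/14720 = 0.1718.
ω_d = ω_n√(1 − ζ²) = 13.58 × √(1 − 0.0295) = 13.38 rad/s.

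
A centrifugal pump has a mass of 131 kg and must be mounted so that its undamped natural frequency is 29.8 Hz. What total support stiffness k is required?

4590000 N/m

ω_n = 2πf_n = 2π × 29.8 = 187.2 rad/s.
k = m·ω_n² = 131 × 187.2² = 131 × 35060 = 4593000 N/m.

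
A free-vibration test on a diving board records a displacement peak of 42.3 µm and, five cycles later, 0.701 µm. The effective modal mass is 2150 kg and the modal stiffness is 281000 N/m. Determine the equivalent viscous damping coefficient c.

Logarithmic decrement δ = (1/n)·ln(x₀/x_n) = (1/5)·ln(42.3/0.701) = (1/5)·ln(60.34) = 0.8200.
ζ = δ/√(4π² + δ²) = 0.8200/√(39.48 + 0.672) = 0.8200/6.336 = 0.1294.
c = ζ · 2√(km) = 0.1294 × 2√(281000 × 2150) = 0.1294 × 49160 = 6362 N·s/m.

6360 N·s/m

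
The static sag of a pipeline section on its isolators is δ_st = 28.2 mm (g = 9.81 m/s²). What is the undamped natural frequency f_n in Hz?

ω_n = √(g/δ_st) = √(9.81/0.0282) = √347.9 = 18.65 rad/s.
f_n = ω_n/(2π) = 18.65/6.283 = 2.968 Hz.

2.97 Hz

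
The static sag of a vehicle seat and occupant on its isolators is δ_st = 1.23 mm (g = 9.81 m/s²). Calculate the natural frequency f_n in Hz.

14.2 Hz

ω_n = √(g/δ_st) = √(9.81/0.00123) = √7976 = 89.31 rad/s.
f_n = ω_n/(2π) = 89.31/6.283 = 14.21 Hz.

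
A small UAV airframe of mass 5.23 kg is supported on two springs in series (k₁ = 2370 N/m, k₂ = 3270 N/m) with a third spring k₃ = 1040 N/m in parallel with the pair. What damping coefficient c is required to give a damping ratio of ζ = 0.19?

42.7 N·s/m

Series pair: k_s = k₁k₂/(k₁+k₂) = (2370)(3270)/(2370 + 3270) = 1374 N/m. In parallel with k₃: k_eq = 1374 + 1040 = 2414 N/m.
c_c = 2√(k_eq·m) = 2√(2414 × 5.23) = 224.7 N·s/m.
c = ζ·c_c = 0.19 × 224.7 = 42.70 N·s/m.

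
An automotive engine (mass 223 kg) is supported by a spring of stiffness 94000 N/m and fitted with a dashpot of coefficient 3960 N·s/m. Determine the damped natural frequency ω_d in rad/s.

18.5 rad/s

ω_n = √(k/m) = √(94000/223) = 20.53 rad/s.
Critical damping c_c = 2√(k·m) = 2√(94000 × 223) = 9157 N·s/m, so ζ = c/c_c = 3960/9157 = 0.4325.
ω_d = ω_n√(1 − ζ²) = 20.53 × √(1 − 0.187) = 18.51 rad/s.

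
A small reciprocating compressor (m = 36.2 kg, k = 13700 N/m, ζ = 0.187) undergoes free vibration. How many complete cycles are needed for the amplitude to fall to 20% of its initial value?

2 cycles

Logarithmic decrement δ = 2πζ/√(1 − ζ²) = 2π × 0.1870/√(1 − 0.0350) = 1.196.
x_n/x₀ = e^(−nδ) ≤ 0.2; take ln: n ≥ ln(1/0.2)/δ = 1.609/1.196 = 1.346.
So 2 complete cycles are required.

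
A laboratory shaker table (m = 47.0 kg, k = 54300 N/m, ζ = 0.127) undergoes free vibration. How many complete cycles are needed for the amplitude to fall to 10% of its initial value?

Logarithmic decrement δ = 2πζ/√(1 − ζ²) = 2π × 0.1270/√(1 − 0.0161) = 0.8045.
x_n/x₀ = e^(−nδ) ≤ 0.1; take ln: n ≥ ln(1/0.1)/δ = 2.303/0.8045 = 2.862.
So 3 complete cycles are required.

3 cycles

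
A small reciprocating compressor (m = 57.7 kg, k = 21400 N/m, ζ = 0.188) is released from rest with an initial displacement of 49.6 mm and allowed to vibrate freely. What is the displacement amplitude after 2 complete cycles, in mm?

4.48 mm

Logarithmic decrement δ = 2πζ/√(1 − ζ²) = 2π × 0.1880/√(1 − 0.0353) = 1.203.
After n cycles, x_n/x₀ = e^(−nδ), so x_2 = 49.6 × e^(−2 × 1.203) = 49.6 × 0.09023 = 4.476 mm.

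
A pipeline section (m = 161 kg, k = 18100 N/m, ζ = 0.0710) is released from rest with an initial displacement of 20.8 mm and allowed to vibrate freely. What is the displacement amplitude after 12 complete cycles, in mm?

0.0971 mm

Logarithmic decrement δ = 2πζ/√(1 − ζ²) = 2π × 0.07100/√(1 − 0.00504) = 0.4472.
After n cycles, x_n/x₀ = e^(−nδ), so x_12 = 20.8 × e^(−12 × 0.4472) = 20.8 × 0.004669 = 0.09711 mm.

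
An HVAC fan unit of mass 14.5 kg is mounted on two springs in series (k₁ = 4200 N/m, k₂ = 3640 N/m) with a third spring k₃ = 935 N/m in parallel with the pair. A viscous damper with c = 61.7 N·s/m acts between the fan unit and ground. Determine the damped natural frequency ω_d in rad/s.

Series pair: k_s = k₁k₂/(k₁+k₂) = (4200)(3640)/(4200 + 3640) = 1950 N/m. In parallel with k₃: k_eq = 1950 + 935 = 2885 N/m.
ω_n = √(k_eq/m) = √(2885/14.5) = 14.11 rad/s.
Critical damping c_c = 2√(k_eq·m) = 2√(2885 × 14.5) = 409.1 N·s/m, so ζ = c/c_c = 61.7/409.1 = 0.1508.
ω_d = ω_n√(1 − ζ²) = 14.11 × √(1 − 0.0228) = 13.94 rad/s.

13.9 rad/s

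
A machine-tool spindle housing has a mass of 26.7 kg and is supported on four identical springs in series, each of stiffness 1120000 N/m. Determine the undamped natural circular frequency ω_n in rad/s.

102 rad/s

Series springs: 1/k_eq = 4/1120000, so k_eq = 1120000/4 = 280000 N/m.
ω_n = √(k_eq/m) = √(280000/26.7) = √10490 = 102.4 rad/s.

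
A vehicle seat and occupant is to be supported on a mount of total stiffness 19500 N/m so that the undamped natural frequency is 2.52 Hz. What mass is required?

ω_n = 2πf_n = 2π × 2.52 = 15.83 rad/s.
m = k/ω_n² = 19500/15.83² = 19500/250.7 = 77.78 kg.

77.8 kg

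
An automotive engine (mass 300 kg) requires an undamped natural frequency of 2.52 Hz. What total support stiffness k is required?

75200 N/m

ω_n = 2πf_n = 2π × 2.52 = 15.83 rad/s.
k = m·ω_n² = 300 × 15.83² = 300 × 250.7 = 75210 N/m.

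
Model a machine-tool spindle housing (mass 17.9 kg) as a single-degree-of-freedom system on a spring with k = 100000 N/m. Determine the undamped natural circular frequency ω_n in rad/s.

ω_n = √(k/m) = √(100000/17.9) = √5587 = 74.74 rad/s.

74.7 rad/s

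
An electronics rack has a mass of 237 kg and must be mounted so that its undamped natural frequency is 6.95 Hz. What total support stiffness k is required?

452000 N/m

ω_n = 2πf_n = 2π × 6.95 = 43.67 rad/s.
k = m·ω_n² = 237 × 43.67² = 237 × 1907 = 451900 N/m.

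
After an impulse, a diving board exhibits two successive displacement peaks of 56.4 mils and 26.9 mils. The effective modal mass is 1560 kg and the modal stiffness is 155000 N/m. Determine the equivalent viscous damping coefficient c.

3640 N·s/m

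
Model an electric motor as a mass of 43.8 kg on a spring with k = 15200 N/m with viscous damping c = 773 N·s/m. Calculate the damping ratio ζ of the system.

ω_n = √(k/m) = √(15200/43.8) = 18.63 rad/s.
Critical damping c_c = 2√(k·m) = 2√(15200 × 43.8) = 1632 N·s/m, so ζ = c/c_c = 773/1632 = 0.4737.

0.474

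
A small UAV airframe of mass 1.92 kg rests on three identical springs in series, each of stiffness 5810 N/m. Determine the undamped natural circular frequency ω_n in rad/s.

31.8 rad/s

Series springs: 1/k_eq = 3/5810, so k_eq = 5810/3 = 1937 N/m.
ω_n = √(k_eq/m) = √(1937/1.92) = √1009 = 31.76 rad/s.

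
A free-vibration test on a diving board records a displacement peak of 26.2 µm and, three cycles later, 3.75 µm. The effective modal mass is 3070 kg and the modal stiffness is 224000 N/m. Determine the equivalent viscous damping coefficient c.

5380 N·s/m

Logarithmic decrement δ = (1/n)·ln(x₀/x_n) = (1/3)·ln(26.2/3.75) = (1/3)·ln(6.987) = 0.6480.
ζ = δ/√(4π² + δ²) = 0.6480/√(39.48 + 0.420) = 0.6480/6.317 = 0.1026.
c = ζ · 2√(km) = 0.1026 × 2√(224000 × 3070) = 0.1026 × 52450 = 5380 N·s/m.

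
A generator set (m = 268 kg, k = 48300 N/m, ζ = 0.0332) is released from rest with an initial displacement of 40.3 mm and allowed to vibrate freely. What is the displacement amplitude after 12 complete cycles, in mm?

3.29 mm

Logarithmic decrement δ = 2πζ/√(1 − ζ²) = 2π × 0.03320/√(1 − 0.00110) = 0.2087.
After n cycles, x_n/x₀ = e^(−nδ), so x_12 = 40.3 × e^(−12 × 0.2087) = 40.3 × 0.08171 = 3.293 mm.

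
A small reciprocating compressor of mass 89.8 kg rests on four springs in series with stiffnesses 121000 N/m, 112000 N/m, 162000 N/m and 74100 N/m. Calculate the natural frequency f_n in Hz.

Series springs: 1/k_eq = 1/121000 + 1/112000 + 1/162000 + 1/74100 = 3.686×10^-5, so k_eq = 27130 N/m.
ω_n = √(k_eq/m) = √(27130/89.8) = √302.1 = 17.38 rad/s.
f_n = ω_n/(2π) = 17.38/6.283 = 2.766 Hz.

2.77 Hz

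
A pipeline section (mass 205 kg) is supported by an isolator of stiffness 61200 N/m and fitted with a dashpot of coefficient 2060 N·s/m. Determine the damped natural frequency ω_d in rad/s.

ω_n = √(k/m) = √(61200/205) = 17.28 rad/s.
Critical damping c_c = 2√(k·m) = 2√(61200 × 205) = 7084 N·s/m, so ζ = c/c_c = 2060/7084 = 0.2908.
ω_d = ω_n√(1 − ζ²) = 17.28 × √(1 − 0.0846) = 16.53 rad/s.

16.5 rad/s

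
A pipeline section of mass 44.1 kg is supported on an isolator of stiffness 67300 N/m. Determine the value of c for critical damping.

3450 N·s/m

c_c = 2√(k·m) = 2√(67300 × 44.1) = 2 × 1723 = 3446 N·s/m.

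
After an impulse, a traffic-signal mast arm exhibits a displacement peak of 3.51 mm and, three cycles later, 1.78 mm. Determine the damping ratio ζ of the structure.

Logarithmic decrement δ = (1/n)·ln(x₀/x_n) = (1/3)·ln(3.51/1.78) = (1/3)·ln(1.972) = 0.2263.
ζ = δ/√(4π² + δ²) = 0.2263/√(39.48 + 0.0512) = 0.2263/6.287 = 0.03600.

0.0360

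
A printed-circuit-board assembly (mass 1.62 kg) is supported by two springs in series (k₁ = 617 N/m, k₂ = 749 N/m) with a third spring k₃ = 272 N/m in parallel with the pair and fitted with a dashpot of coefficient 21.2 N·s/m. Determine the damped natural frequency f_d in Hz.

2.91 Hz

Series pair: k_s = k₁k₂/(k₁+k₂) = (617)(749)/(617 + 749) = 338.3 N/m. In parallel with k₃: k_eq = 338.3 + 272 = 610.3 N/m.
ω_n = √(k_eq/m) = √(610.3/1.62) = 19.41 rad/s.
Critical damping c_c = 2√(k_eq·m) = 2√(610.3 × 1.62) = 62.89 N·s/m, so ζ = c/c_c = 21.2/62.89 = 0.3371.
ω_d = ω_n√(1 − ζ²) = 19.41 × √(1 − 0.114) = 18.27 rad/s.
f_d = ω_d/(2π) = 2.908 Hz.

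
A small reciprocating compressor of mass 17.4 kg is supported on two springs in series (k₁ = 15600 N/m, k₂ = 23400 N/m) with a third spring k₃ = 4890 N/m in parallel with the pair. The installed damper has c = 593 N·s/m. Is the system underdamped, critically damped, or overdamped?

Series pair: k_s = k₁k₂/(k₁+k₂) = (15600)(23400)/(15600 + 23400) = 9360 N/m. In parallel with k₃: k_eq = 9360 + 4890 = 14250 N/m.
c_c = 2√(k_eq·m) = 995.9 N·s/m; ζ = c/c_c = 593/995.9 = 0.595.
Since ζ < 1 the system is underdamped.

underdamped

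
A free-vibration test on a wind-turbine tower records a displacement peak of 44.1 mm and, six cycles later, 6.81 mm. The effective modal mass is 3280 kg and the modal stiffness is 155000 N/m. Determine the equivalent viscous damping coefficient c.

2230 N·s/m

Logarithmic decrement δ = (1/n)·ln(x₀/x_n) = (1/6)·ln(44.1/6.81) = (1/6)·ln(6.476) = 0.3113.
ζ = δ/√(4π² + δ²) = 0.3113/√(39.48 + 0.0969) = 0.3113/6.291 = 0.04949.
c = ζ · 2√(km) = 0.04949 × 2√(155000 × 3280) = 0.04949 × 45100 = 2232 N·s/m.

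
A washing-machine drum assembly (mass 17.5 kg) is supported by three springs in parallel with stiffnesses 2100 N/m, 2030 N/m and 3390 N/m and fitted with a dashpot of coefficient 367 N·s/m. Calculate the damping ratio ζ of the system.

Parallel springs add: k_eq = 2100 + 2030 + 3390 = 7520 N/m.
ω_n = √(k_eq/m) = √(7520/17.5) = 20.73 rad/s.
Critical damping c_c = 2√(k_eq·m) = 2√(7520 × 17.5) = 725.5 N·s/m, so ζ = c/c_c = 367/725.5 = 0.5058.

0.506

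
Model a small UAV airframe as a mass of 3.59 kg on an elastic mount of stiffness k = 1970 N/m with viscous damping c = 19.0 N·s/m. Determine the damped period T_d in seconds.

ω_n = √(k/m) = √(1970/3.59) = 23.43 rad/s.
Critical damping c_c = 2√(k·m) = 2√(1970 × 3.59) = 168.2 N·s/m, so ζ = c/c_c = 19.0/168.2 = 0.1130.
ω_d = ω_n√(1 − ζ²) = 23.43 × √(1 − 0.0128) = 23.28 rad/s.
T_d = 2π/ω_d = 0.2699 s.

0.270 s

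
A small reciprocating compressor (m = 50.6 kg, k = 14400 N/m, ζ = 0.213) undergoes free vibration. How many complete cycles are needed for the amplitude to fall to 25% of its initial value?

2 cycles

Logarithmic decrement δ = 2πζ/√(1 − ζ²) = 2π × 0.2130/√(1 − 0.0454) = 1.370.
x_n/x₀ = e^(−nδ) ≤ 0.25; take ln: n ≥ ln(1/0.25)/δ = 1.386/1.370 = 1.012.
So 2 complete cycles are required.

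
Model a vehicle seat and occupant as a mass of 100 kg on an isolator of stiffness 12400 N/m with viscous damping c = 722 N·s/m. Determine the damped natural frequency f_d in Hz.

ω_n = √(k/m) = √(12400/100) = 11.14 rad/s.
Critical damping c_c = 2√(k·m) = 2√(12400 × 100) = 2227 N·s/m, so ζ = c/c_c = 722/2227 = 0.3242.
ω_d = ω_n√(1 − ζ²) = 11.14 × √(1 − 0.105) = 10.53 rad/s.
f_d = ω_d/(2π) = 1.677 Hz.

1.68 Hz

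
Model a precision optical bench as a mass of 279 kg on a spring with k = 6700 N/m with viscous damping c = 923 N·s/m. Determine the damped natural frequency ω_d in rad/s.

ω_n = √(k/m) = √(6700/279) = 4.900 rad/s.
Critical damping c_c = 2√(k·m) = 2√(6700 × 279) = 2734 N·s/m, so ζ = c/c_c = 923/2734 = 0.3375.
ω_d = ω_n√(1 − ζ²) = 4.900 × √(1 − 0.114) = 4.613 rad/s.

4.61 rad/s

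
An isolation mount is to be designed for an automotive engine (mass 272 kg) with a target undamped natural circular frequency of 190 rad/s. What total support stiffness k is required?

9820000 N/m

k = m·ω_n² = 272 × 190.0² = 272 × 36100 = 9819000 N/m.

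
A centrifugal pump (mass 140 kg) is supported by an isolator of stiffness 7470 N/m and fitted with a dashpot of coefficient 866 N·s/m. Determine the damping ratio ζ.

0.423

ω_n = √(k/m) = √(7470/140) = 7.305 rad/s.
Critical damping c_c = 2√(k·m) = 2√(7470 × 140) = 2045 N·s/m, so ζ = c/c_c = 866/2045 = 0.4234.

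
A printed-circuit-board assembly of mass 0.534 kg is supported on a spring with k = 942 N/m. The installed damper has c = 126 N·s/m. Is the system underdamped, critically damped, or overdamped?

overdamped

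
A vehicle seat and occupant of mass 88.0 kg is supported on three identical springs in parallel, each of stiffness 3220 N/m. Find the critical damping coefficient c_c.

1840 N·s/m

Parallel springs add: k_eq = 3 × 3220 = 9660 N/m.
c_c = 2√(k_eq·m) = 2√(9660 × 88.0) = 2 × 922.0 = 1844 N·s/m.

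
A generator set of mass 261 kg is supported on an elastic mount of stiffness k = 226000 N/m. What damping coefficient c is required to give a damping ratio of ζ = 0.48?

7370 N·s/m

c_c = 2√(k·m) = 2√(226000 × 261) = 15360 N·s/m.
c = ζ·c_c = 0.48 × 15360 = 7373 N·s/m.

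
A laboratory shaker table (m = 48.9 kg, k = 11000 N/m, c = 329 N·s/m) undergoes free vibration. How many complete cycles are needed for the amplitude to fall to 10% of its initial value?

2 cycles

ζ = c/(2√(km)) = 329/(2√(11000 × 48.9)) = 329/1467 = 0.2243.
Logarithmic decrement δ = 2πζ/√(1 − ζ²) = 2π × 0.2243/√(1 − 0.0503) = 1.446.
x_n/x₀ = e^(−nδ) ≤ 0.1; take ln: n ≥ ln(1/0.1)/δ = 2.303/1.446 = 1.592.
So 2 complete cycles are required.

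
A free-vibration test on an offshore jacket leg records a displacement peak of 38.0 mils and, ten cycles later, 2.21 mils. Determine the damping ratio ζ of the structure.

0.0452

Logarithmic decrement δ = (1/n)·ln(x₀/x_n) = (1/10)·ln(38.0/2.21) = (1/10)·ln(17.19) = 0.2845.
ζ = δ/√(4π² + δ²) = 0.2845/√(39.48 + 0.0809) = 0.2845/6.290 = 0.04523.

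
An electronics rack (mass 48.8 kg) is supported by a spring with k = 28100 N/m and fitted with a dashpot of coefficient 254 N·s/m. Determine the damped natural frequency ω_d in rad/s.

23.9 rad/s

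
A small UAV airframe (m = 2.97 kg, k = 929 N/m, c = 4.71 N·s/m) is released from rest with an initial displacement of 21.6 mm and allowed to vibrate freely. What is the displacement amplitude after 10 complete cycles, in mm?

ζ = c/(2√(km)) = 4.71/(2√(929 × 2.97)) = 4.71/105.1 = 0.04483.
Logarithmic decrement δ = 2πζ/√(1 − ζ²) = 2π × 0.04483/√(1 − 0.00201) = 0.2820.
After n cycles, x_n/x₀ = e^(−nδ), so x_10 = 21.6 × e^(−10 × 0.2820) = 21.6 × 0.05962 = 1.288 mm.

1.29 mm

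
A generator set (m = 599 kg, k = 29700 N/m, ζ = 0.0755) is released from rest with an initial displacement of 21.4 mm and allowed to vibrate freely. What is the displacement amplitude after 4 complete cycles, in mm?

3.19 mm

Logarithmic decrement δ = 2πζ/√(1 − ζ²) = 2π × 0.07550/√(1 − 0.00570) = 0.4757.
After n cycles, x_n/x₀ = e^(−nδ), so x_4 = 21.4 × e^(−4 × 0.4757) = 21.4 × 0.1491 = 3.191 mm.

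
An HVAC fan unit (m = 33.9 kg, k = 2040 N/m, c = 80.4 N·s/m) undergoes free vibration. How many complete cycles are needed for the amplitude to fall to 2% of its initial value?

5 cycles

ζ = c/(2√(km)) = 80.4/(2√(2040 × 33.9)) = 80.4/526.0 = 0.1529.
Logarithmic decrement δ = 2πζ/√(1 − ζ²) = 2π × 0.1529/√(1 − 0.0234) = 0.9719.
x_n/x₀ = e^(−nδ) ≤ 0.02; take ln: n ≥ ln(1/0.02)/δ = 3.912/0.9719 = 4.025.
So 5 complete cycles are required.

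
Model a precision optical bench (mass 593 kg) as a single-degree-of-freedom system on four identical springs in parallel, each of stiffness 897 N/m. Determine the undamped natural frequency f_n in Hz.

Parallel springs add: k_eq = 4 × 897 = 3588 N/m.
ω_n = √(k_eq/m) = √(3588/593) = √6.051 = 2.460 rad/s.
f_n = ω_n/(2π) = 2.460/6.283 = 0.3915 Hz.

0.391 Hz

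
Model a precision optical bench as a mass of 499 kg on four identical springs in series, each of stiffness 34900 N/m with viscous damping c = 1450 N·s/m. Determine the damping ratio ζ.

0.347

Series springs: 1/k_eq = 4/34900, so k_eq = 34900/4 = 8725 N/m.
ω_n = √(k_eq/m) = √(8725/499) = 4.182 rad/s.
Critical damping c_c = 2√(k_eq·m) = 2√(8725 × 499) = 4173 N·s/m, so ζ = c/c_c = 1450/4173 = 0.3475.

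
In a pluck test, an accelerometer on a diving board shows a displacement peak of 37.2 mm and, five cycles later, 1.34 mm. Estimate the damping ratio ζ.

0.105

Logarithmic decrement δ = (1/n)·ln(x₀/x_n) = (1/5)·ln(37.2/1.34) = (1/5)·ln(27.76) = 0.6647.
ζ = δ/√(4π² + δ²) = 0.6647/√(39.48 + 0.442) = 0.6647/6.318 = 0.1052.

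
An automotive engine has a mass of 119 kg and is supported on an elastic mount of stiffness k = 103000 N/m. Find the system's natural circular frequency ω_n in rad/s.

29.4 rad/s

ω_n = √(k/m) = √(103000/119) = √865.5 = 29.42 rad/s.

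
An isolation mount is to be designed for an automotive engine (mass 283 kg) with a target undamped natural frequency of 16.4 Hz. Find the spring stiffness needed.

ω_n = 2πf_n = 2π × 16.4 = 103.0 rad/s.
k = m·ω_n² = 283 × 103.0² = 283 × 10620 = 3005000 N/m.

3000000 N/m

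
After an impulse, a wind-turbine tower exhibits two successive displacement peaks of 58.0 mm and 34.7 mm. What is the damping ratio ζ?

0.0815

Logarithmic decrement δ = (1/n)·ln(x₀/x_n) = (1/1)·ln(58.0/34.7) = (1/1)·ln(1.671) = 0.5137.
ζ = δ/√(4π² + δ²) = 0.5137/√(39.48 + 0.264) = 0.5137/6.304 = 0.08149.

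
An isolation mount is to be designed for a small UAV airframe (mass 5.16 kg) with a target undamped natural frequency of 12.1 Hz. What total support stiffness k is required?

29800 N/m

ω_n = 2πf_n = 2π × 12.1 = 76.03 rad/s.
k = m·ω_n² = 5.16 × 76.03² = 5.16 × 5780 = 29820 N/m.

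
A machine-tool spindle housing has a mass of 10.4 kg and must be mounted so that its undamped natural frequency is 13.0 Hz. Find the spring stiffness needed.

69400 N/m

ω_n = 2πf_n = 2π × 13.0 = 81.68 rad/s.
k = m·ω_n² = 10.4 × 81.68² = 10.4 × 6672 = 69390 N/m.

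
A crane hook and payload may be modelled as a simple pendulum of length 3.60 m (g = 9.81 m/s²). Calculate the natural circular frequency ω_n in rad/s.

For a simple pendulum ω_n = √(g/L) = √(9.81/3.60) = √2.725 = 1.651 rad/s.

1.65 rad/s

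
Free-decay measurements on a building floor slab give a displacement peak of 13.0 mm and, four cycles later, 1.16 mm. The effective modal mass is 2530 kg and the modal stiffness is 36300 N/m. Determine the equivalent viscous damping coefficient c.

Logarithmic decrement δ = (1/n)·ln(x₀/x_n) = (1/4)·ln(13.0/1.16) = (1/4)·ln(11.21) = 0.6041.
ζ = δ/√(4π² + δ²) = 0.6041/√(39.48 + 0.365) = 0.6041/6.312 = 0.09571.
c = ζ · 2√(km) = 0.09571 × 2√(36300 × 2530) = 0.09571 × 19170 = 1834 N·s/m.

1830 N·s/m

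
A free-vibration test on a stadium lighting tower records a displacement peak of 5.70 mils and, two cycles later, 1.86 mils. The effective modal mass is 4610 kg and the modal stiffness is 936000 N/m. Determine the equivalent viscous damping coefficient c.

11700 N·s/m

Logarithmic decrement δ = (1/n)·ln(x₀/x_n) = (1/2)·ln(5.70/1.86) = (1/2)·ln(3.065) = 0.5599.
ζ = δ/√(4π² + δ²) = 0.5599/√(39.48 + 0.314) = 0.5599/6.308 = 0.08877.
c = ζ · 2√(km) = 0.08877 × 2√(936000 × 4610) = 0.08877 × 131400 = 11660 N·s/m.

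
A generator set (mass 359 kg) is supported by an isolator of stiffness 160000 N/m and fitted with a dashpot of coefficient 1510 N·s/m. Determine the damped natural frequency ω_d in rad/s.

ω_n = √(k/m) = √(160000/359) = 21.11 rad/s.
Critical damping c_c = 2√(k·m) = 2√(160000 × 359) = 15160 N·s/m, so ζ = c/c_c = 1510/15160 = 0.09962.
ω_d = ω_n√(1 − ζ²) = 21.11 × √(1 − 0.00992) = 21.01 rad/s.

21.0 rad/s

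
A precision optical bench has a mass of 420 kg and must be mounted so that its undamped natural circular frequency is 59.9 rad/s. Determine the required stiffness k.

1510000 N/m

k = m·ω_n² = 420 × 59.90² = 420 × 3588 = 1507000 N/m.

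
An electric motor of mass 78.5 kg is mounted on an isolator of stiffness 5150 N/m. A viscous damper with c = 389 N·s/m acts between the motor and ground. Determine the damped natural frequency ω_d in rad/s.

7.71 rad/s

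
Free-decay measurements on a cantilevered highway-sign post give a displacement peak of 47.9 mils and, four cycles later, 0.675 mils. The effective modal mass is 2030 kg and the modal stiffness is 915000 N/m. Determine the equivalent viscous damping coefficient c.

Logarithmic decrement δ = (1/n)·ln(x₀/x_n) = (1/4)·ln(47.9/0.675) = (1/4)·ln(70.96) = 1.066.
ζ = δ/√(4π² + δ²) = 1.066/√(39.48 + 1.14) = 1.066/6.373 = 0.1672.
c = ζ · 2√(km) = 0.1672 × 2√(915000 × 2030) = 0.1672 × 86200 = 14410 N·s/m.

14400 N·s/m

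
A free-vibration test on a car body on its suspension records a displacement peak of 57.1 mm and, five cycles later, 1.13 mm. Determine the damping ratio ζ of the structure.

0.124

Logarithmic decrement δ = (1/n)·ln(x₀/x_n) = (1/5)·ln(57.1/1.13) = (1/5)·ln(50.53) = 0.7845.
ζ = δ/√(4π² + δ²) = 0.7845/√(39.48 + 0.615) = 0.7845/6.332 = 0.1239.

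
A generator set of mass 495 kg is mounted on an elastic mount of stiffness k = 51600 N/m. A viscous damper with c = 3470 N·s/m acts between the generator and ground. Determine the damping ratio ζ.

0.343

ω_n = √(k/m) = √(51600/495) = 10.21 rad/s.
Critical damping c_c = 2√(k·m) = 2√(51600 × 495) = 10110 N·s/m, so ζ = c/c_c = 3470/10110 = 0.3433.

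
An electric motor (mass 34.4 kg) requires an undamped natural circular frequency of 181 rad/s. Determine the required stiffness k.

k = m·ω_n² = 34.4 × 181.0² = 34.4 × 32760 = 1127000 N/m.

1130000 N/m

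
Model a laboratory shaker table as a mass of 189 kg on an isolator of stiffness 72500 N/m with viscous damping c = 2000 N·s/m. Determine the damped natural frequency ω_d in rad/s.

ω_n = √(k/m) = √(72500/189) = 19.59 rad/s.
Critical damping c_c = 2√(k·m) = 2√(72500 × 189) = 7403 N·s/m, so ζ = c/c_c = 2000/7403 = 0.2701.
ω_d = ω_n√(1 − ζ²) = 19.59 × √(1 − 0.0730) = 18.86 rad/s.

18.9 rad/s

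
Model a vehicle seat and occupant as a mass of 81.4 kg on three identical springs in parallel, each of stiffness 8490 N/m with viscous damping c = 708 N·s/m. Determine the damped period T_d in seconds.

0.366 s

Parallel springs add: k_eq = 3 × 8490 = 25470 N/m.
ω_n = √(k_eq/m) = √(25470/81.4) = 17.69 rad/s.
Critical damping c_c = 2√(k_eq·m) = 2√(25470 × 81.4) = 2880 N·s/m, so ζ = c/c_c = 708/2880 = 0.2459.
ω_d = ω_n√(1 − ζ²) = 17.69 × √(1 − 0.0604) = 17.15 rad/s.
T_d = 2π/ω_d = 0.3665 s.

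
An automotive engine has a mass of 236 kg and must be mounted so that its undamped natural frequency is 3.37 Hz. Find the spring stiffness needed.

ω_n = 2πf_n = 2π × 3.37 = 21.17 rad/s.
k = m·ω_n² = 236 × 21.17² = 236 × 448.4 = 105800 N/m.

106000 N/m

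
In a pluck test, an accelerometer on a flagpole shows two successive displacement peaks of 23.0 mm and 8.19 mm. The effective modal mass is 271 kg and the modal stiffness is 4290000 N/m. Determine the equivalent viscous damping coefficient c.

Logarithmic decrement δ = (1/n)·ln(x₀/x_n) = (1/1)·ln(23.0/8.19) = (1/1)·ln(2.808) = 1.033.
ζ = δ/√(4π² + δ²) = 1.033/√(39.48 + 1.07) = 1.033/6.367 = 0.1622.
c = ζ · 2√(km) = 0.1622 × 2√(4290000 × 271) = 0.1622 × 68190 = 11060 N·s/m.

11100 N·s/m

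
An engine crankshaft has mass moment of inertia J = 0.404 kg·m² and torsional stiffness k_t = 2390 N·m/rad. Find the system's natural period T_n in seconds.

ω_n = √(k_t/J) = √(2390/0.404) = √5916 = 76.91 rad/s.
T_n = 2π/ω_n = 6.283/76.91 = 0.08169 s.

0.0817 s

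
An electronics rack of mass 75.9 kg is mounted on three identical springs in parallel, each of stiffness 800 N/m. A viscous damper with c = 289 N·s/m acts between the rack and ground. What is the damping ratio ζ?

0.339

Parallel springs add: k_eq = 3 × 800 = 2400 N/m.
ω_n = √(k_eq/m) = √(2400/75.9) = 5.623 rad/s.
Critical damping c_c = 2√(k_eq·m) = 2√(2400 × 75.9) = 853.6 N·s/m, so ζ = c/c_c = 289/853.6 = 0.3386.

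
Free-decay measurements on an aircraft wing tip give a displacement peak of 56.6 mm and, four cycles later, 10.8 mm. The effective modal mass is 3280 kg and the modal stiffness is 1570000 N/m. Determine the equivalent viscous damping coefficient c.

Logarithmic decrement δ = (1/n)·ln(x₀/x_n) = (1/4)·ln(56.6/10.8) = (1/4)·ln(5.241) = 0.4141.
ζ = δ/√(4π² + δ²) = 0.4141/√(39.48 + 0.171) = 0.4141/6.297 = 0.06577.
c = ζ · 2√(km) = 0.06577 × 2√(1570000 × 3280) = 0.06577 × 143500 = 9439 N·s/m.

9440 N·s/m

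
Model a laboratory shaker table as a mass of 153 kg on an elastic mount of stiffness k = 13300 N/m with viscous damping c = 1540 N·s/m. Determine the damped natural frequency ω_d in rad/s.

ω_n = √(k/m) = √(13300/153) = 9.324 rad/s.
Critical damping c_c = 2√(k·m) = 2√(13300 × 153) = 2853 N·s/m, so ζ = c/c_c = 1540/2853 = 0.5398.
ω_d = ω_n√(1 − ζ²) = 9.324 × √(1 − 0.291) = 7.849 rad/s.

7.85 rad/s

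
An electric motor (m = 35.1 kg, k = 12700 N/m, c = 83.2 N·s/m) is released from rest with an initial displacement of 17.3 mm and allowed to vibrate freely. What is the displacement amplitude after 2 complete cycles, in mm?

ζ = c/(2√(km)) = 83.2/(2√(12700 × 35.1)) = 83.2/1335 = 0.06231.
Logarithmic decrement δ = 2πζ/√(1 − ζ²) = 2π × 0.06231/√(1 − 0.00388) = 0.3922.
After n cycles, x_n/x₀ = e^(−nδ), so x_2 = 17.3 × e^(−2 × 0.3922) = 17.3 × 0.4563 = 7.895 mm.

7.89 mm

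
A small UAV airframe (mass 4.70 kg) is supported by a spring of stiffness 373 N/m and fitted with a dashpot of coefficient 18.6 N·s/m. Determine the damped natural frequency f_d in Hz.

ω_n = √(k/m) = √(373.0/4.70) = 8.909 rad/s.
Critical damping c_c = 2√(k·m) = 2√(373.0 × 4.70) = 83.74 N·s/m, so ζ = c/c_c = 18.6/83.74 = 0.2221.
ω_d = ω_n√(1 − ζ²) = 8.909 × √(1 − 0.0493) = 8.686 rad/s.
f_d = ω_d/(2π) = 1.382 Hz.

1.38 Hz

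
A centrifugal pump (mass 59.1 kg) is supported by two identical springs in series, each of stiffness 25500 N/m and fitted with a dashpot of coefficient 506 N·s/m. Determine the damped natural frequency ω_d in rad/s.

Series springs: 1/k_eq = 2/25500, so k_eq = 25500/2 = 12750 N/m.
ω_n = √(k_eq/m) = √(12750/59.1) = 14.69 rad/s.
Critical damping c_c = 2√(k_eq·m) = 2√(12750 × 59.1) = 1736 N·s/m, so ζ = c/c_c = 506/1736 = 0.2915.
ω_d = ω_n√(1 − ζ²) = 14.69 × √(1 − 0.0849) = 14.05 rad/s.

14.1 rad/s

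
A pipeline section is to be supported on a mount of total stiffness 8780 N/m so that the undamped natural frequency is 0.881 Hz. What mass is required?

ω_n = 2πf_n = 2π × 0.881 = 5.535 rad/s.
m = k/ω_n² = 8780/5.535² = 8780/30.64 = 286.5 kg.

287 kg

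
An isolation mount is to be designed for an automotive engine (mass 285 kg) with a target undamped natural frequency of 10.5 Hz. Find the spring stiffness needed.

1240000 N/m

ω_n = 2πf_n = 2π × 10.5 = 65.97 rad/s.
k = m·ω_n² = 285 × 65.97² = 285 × 4352 = 1240000 N/m.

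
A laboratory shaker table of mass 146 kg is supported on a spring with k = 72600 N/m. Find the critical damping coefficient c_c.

6510 N·s/m

c_c = 2√(k·m) = 2√(72600 × 146) = 2 × 3256 = 6511 N·s/m.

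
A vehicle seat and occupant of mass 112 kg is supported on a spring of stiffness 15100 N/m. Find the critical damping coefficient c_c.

2600 N·s/m

c_c = 2√(k·m) = 2√(15100 × 112) = 2 × 1300 = 2601 N·s/m.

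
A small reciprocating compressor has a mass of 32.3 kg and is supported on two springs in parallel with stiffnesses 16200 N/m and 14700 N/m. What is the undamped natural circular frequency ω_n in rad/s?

30.9 rad/s

Parallel springs add: k_eq = 16200 + 14700 = 30900 N/m.
ω_n = √(k_eq/m) = √(30900/32.3) = √956.7 = 30.93 rad/s.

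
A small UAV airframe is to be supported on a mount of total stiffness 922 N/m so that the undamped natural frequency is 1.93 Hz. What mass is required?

6.27 kg

ω_n = 2πf_n = 2π × 1.93 = 12.13 rad/s.
m = k/ω_n² = 922/12.13² = 922/147.1 = 6.270 kg.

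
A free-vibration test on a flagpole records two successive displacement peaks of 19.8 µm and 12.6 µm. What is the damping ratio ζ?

0.0718

Logarithmic decrement δ = (1/n)·ln(x₀/x_n) = (1/1)·ln(19.8/12.6) = (1/1)·ln(1.571) = 0.4520.
ζ = δ/√(4π² + δ²) = 0.4520/√(39.48 + 0.204) = 0.4520/6.299 = 0.07175.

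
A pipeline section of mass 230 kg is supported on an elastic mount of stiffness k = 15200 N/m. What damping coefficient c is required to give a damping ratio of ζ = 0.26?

972 N·s/m

c_c = 2√(k·m) = 2√(15200 × 230) = 3740 N·s/m.
c = ζ·c_c = 0.26 × 3740 = 972.3 N·s/m.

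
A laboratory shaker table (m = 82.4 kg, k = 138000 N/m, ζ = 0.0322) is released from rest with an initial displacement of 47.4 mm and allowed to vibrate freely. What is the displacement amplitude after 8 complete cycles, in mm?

9.39 mm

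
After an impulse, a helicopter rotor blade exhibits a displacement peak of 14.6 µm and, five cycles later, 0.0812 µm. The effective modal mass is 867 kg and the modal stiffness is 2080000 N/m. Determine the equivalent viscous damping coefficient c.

13800 N·s/m

Logarithmic decrement δ = (1/n)·ln(x₀/x_n) = (1/5)·ln(14.6/0.0812) = (1/5)·ln(179.8) = 1.038.
ζ = δ/√(4π² + δ²) = 1.038/√(39.48 + 1.08) = 1.038/6.368 = 0.1631.
c = ζ · 2√(km) = 0.1631 × 2√(2080000 × 867) = 0.1631 × 84930 = 13850 N·s/m.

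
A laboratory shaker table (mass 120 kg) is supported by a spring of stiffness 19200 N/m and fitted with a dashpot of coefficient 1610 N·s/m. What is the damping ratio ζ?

0.530

ω_n = √(k/m) = √(19200/120) = 12.65 rad/s.
Critical damping c_c = 2√(k·m) = 2√(19200 × 120) = 3036 N·s/m, so ζ = c/c_c = 1610/3036 = 0.5303.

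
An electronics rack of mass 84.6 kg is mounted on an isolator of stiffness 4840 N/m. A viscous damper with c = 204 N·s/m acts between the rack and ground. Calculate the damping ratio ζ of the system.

0.159

ω_n = √(k/m) = √(4840/84.6) = 7.564 rad/s.
Critical damping c_c = 2√(k·m) = 2√(4840 × 84.6) = 1280 N·s/m, so ζ = c/c_c = 204/1280 = 0.1594.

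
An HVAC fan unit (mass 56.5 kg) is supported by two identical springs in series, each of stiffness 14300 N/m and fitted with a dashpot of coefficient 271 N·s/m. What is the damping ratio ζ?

Series springs: 1/k_eq = 2/14300, so k_eq = 14300/2 = 7150 N/m.
ω_n = √(k_eq/m) = √(7150/56.5) = 11.25 rad/s.
Critical damping c_c = 2√(k_eq·m) = 2√(7150 × 56.5) = 1271 N·s/m, so ζ = c/c_c = 271/1271 = 0.2132.

0.213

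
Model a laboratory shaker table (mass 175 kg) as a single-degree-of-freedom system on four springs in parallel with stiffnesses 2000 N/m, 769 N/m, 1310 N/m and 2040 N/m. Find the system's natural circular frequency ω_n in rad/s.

5.91 rad/s

Parallel springs add: k_eq = 2000 + 769 + 1310 + 2040 = 6119 N/m.
ω_n = √(k_eq/m) = √(6119/175) = √34.97 = 5.913 rad/s.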